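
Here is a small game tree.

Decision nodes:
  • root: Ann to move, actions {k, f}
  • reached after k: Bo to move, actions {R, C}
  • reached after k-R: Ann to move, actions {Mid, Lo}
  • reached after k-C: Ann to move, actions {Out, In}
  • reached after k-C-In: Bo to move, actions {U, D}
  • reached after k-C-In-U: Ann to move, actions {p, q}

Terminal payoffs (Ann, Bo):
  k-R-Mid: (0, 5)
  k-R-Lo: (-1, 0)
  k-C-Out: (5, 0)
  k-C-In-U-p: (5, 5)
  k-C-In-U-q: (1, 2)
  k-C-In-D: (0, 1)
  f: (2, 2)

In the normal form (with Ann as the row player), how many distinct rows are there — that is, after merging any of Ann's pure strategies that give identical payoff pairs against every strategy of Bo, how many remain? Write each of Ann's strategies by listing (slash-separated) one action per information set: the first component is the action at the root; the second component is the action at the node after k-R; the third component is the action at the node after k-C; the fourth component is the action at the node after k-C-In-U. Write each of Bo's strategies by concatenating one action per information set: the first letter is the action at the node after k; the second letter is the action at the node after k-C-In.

7

Ann has 16 pure strategies: k/Mid/Out/p, k/Mid/Out/q, k/Mid/In/p, k/Mid/In/q, k/Lo/Out/p, k/Lo/Out/q, k/Lo/In/p, k/Lo/In/q, f/Mid/Out/p, f/Mid/Out/q, f/Mid/In/p, f/Mid/In/q, f/Lo/Out/p, f/Lo/Out/q, f/Lo/In/p, f/Lo/In/q. Columns: RU, RD, CU, CD.
{k/Mid/Out/p, k/Mid/Out/q} → row (0,5) (0,5) (5,0) (5,0)
{k/Mid/In/p} → row (0,5) (0,5) (5,5) (0,1)
{k/Mid/In/q} → row (0,5) (0,5) (1,2) (0,1)
{k/Lo/Out/p, k/Lo/Out/q} → row (-1,0) (-1,0) (5,0) (5,0)
{k/Lo/In/p} → row (-1,0) (-1,0) (5,5) (0,1)
{k/Lo/In/q} → row (-1,0) (-1,0) (1,2) (0,1)
{f/Mid/Out/p, f/Mid/Out/q, f/Mid/In/p, f/Mid/In/q, f/Lo/Out/p, f/Lo/Out/q, f/Lo/In/p, f/Lo/In/q} → row (2,2) (2,2) (2,2) (2,2)
That's 7 distinct rows out of 16 strategies.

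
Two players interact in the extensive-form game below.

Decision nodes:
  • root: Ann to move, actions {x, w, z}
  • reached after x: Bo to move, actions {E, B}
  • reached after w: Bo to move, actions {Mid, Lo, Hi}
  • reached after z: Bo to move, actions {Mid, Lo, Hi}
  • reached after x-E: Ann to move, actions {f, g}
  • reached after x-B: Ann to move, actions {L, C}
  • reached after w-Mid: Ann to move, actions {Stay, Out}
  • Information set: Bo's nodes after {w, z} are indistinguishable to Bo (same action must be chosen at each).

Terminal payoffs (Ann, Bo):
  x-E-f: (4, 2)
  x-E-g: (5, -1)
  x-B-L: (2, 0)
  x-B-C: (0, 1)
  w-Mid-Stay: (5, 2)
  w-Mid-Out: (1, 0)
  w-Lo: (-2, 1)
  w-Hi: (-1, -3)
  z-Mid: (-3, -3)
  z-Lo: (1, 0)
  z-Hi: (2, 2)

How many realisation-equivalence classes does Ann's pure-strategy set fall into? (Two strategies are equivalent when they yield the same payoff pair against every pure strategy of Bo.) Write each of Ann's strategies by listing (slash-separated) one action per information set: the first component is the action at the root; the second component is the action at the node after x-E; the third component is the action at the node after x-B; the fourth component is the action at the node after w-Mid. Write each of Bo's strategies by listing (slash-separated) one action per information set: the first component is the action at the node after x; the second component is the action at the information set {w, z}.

Ann has 24 pure strategies: x/f/L/Stay, x/f/L/Out, x/f/C/Stay, x/f/C/Out, x/g/L/Stay, x/g/L/Out, x/g/C/Stay, x/g/C/Out, w/f/L/Stay, w/f/L/Out, w/f/C/Stay, w/f/C/Out, w/g/L/Stay, w/g/L/Out, w/g/C/Stay, w/g/C/Out, z/f/L/Stay, z/f/L/Out, z/f/C/Stay, z/f/C/Out, z/g/L/Stay, z/g/L/Out, z/g/C/Stay, z/g/C/Out. Columns: E/Mid, E/Lo, E/Hi, B/Mid, B/Lo, B/Hi.
{x/f/L/Stay, x/f/L/Out} → row (4,2) (4,2) (4,2) (2,0) (2,0) (2,0)
{x/f/C/Stay, x/f/C/Out} → row (4,2) (4,2) (4,2) (0,1) (0,1) (0,1)
{x/g/L/Stay, x/g/L/Out} → row (5,-1) (5,-1) (5,-1) (2,0) (2,0) (2,0)
{x/g/C/Stay, x/g/C/Out} → row (5,-1) (5,-1) (5,-1) (0,1) (0,1) (0,1)
{w/f/L/Stay, w/f/C/Stay, w/g/L/Stay, w/g/C/Stay} → row (5,2) (-2,1) (-1,-3) (5,2) (-2,1) (-1,-3)
{w/f/L/Out, w/f/C/Out, w/g/L/Out, w/g/C/Out} → row (1,0) (-2,1) (-1,-3) (1,0) (-2,1) (-1,-3)
{z/f/L/Stay, z/f/L/Out, z/f/C/Stay, z/f/C/Out, z/g/L/Stay, z/g/L/Out, z/g/C/Stay, z/g/C/Out} → row (-3,-3) (1,0) (2,2) (-3,-3) (1,0) (2,2)
That's 7 distinct rows out of 24 strategies.

7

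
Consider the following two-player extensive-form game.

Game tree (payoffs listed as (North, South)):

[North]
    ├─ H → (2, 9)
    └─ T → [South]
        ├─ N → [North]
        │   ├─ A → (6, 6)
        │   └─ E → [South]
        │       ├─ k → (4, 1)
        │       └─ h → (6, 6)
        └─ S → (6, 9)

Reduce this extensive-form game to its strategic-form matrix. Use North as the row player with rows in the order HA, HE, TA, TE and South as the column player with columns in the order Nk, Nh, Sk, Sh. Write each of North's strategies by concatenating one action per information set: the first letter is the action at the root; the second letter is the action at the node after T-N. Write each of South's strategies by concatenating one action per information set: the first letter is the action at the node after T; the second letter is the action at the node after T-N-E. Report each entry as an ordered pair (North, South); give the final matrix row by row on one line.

           Nk       Nh       Sk       Sh
  HA    (2,9)    (2,9)    (2,9)    (2,9)
  HE    (2,9)    (2,9)    (2,9)    (2,9)
  TA    (6,6)    (6,6)    (6,9)    (6,9)
  TE    (4,1)    (6,6)    (6,9)    (6,9)

HA: (2,9) (2,9) (2,9) (2,9) | HE: (2,9) (2,9) (2,9) (2,9) | TA: (6,6) (6,6) (6,9) (6,9) | TE: (4,1) (6,6) (6,9) (6,9)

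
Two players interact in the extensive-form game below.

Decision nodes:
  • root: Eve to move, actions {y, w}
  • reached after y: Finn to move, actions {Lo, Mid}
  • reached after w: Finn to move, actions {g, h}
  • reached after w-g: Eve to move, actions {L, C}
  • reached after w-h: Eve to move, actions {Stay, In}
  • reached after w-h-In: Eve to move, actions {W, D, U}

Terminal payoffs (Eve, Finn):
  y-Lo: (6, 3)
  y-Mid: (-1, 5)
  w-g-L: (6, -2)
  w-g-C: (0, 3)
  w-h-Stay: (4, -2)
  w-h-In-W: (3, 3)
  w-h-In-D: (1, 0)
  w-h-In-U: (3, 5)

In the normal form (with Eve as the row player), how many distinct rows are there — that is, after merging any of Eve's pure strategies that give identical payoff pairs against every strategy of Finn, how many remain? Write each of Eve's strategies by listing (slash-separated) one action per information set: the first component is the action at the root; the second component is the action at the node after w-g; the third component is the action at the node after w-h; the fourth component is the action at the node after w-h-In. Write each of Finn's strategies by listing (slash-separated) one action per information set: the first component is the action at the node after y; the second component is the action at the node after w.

9

Eve has 24 pure strategies: y/L/Stay/W, y/L/Stay/D, y/L/Stay/U, y/L/In/W, y/L/In/D, y/L/In/U, y/C/Stay/W, y/C/Stay/D, y/C/Stay/U, y/C/In/W, y/C/In/D, y/C/In/U, w/L/Stay/W, w/L/Stay/D, w/L/Stay/U, w/L/In/W, w/L/In/D, w/L/In/U, w/C/Stay/W, w/C/Stay/D, w/C/Stay/U, w/C/In/W, w/C/In/D, w/C/In/U. Columns: Lo/g, Lo/h, Mid/g, Mid/h.
{y/L/Stay/W, y/L/Stay/D, y/L/Stay/U, y/L/In/W, y/L/In/D, y/L/In/U, y/C/Stay/W, y/C/Stay/D, y/C/Stay/U, y/C/In/W, y/C/In/D, y/C/In/U} → row (6,3) (6,3) (-1,5) (-1,5)
{w/L/Stay/W, w/L/Stay/D, w/L/Stay/U} → row (6,-2) (4,-2) (6,-2) (4,-2)
{w/L/In/W} → row (6,-2) (3,3) (6,-2) (3,3)
{w/L/In/D} → row (6,-2) (1,0) (6,-2) (1,0)
{w/L/In/U} → row (6,-2) (3,5) (6,-2) (3,5)
{w/C/Stay/W, w/C/Stay/D, w/C/Stay/U} → row (0,3) (4,-2) (0,3) (4,-2)
{w/C/In/W} → row (0,3) (3,3) (0,3) (3,3)
{w/C/In/D} → row (0,3) (1,0) (0,3) (1,0)
{w/C/In/U} → row (0,3) (3,5) (0,3) (3,5)
That's 9 distinct rows out of 24 strategies.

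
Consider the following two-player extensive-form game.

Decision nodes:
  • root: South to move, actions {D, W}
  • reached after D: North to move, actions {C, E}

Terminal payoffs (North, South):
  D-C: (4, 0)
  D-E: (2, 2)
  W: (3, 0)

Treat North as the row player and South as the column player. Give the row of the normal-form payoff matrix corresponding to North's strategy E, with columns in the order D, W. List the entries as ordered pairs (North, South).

vs D: South plays D → North plays E at [D] → (2, 2)
vs W: South plays W → (3, 0)

(2,2) (3,0)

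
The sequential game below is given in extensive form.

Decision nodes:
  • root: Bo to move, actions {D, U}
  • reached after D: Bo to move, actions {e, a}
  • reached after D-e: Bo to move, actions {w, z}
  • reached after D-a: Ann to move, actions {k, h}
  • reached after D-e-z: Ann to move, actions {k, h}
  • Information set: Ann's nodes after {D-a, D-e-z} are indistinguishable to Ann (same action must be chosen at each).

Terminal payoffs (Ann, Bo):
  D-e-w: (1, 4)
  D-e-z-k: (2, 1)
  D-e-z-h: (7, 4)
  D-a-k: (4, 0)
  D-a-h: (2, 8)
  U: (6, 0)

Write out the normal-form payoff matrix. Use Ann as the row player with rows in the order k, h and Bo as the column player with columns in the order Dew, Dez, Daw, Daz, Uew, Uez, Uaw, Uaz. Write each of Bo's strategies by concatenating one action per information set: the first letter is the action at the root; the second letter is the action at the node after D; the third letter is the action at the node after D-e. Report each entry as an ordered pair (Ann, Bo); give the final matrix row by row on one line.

Row k: Dew→(1,4), Dez→(2,1), Daw→(4,0), Daz→(4,0), Uew→(6,0), Uez→(6,0), Uaw→(6,0), Uaz→(6,0)
Row h: Dew→(1,4), Dez→(7,4), Daw→(2,8), Daz→(2,8), Uew→(6,0), Uez→(6,0), Uaw→(6,0), Uaz→(6,0)

k: (1,4) (2,1) (4,0) (4,0) (6,0) (6,0) (6,0) (6,0) | h: (1,4) (7,4) (2,8) (2,8) (6,0) (6,0) (6,0) (6,0)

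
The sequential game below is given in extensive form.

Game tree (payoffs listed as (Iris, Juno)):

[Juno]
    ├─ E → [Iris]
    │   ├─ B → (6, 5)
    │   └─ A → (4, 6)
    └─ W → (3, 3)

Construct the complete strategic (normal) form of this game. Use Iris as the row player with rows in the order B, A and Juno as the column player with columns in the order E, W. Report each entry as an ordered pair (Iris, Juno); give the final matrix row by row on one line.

Row B: E→(6,5), W→(3,3)
Row A: E→(4,6), W→(3,3)

B: (6,5) (3,3) | A: (4,6) (3,3)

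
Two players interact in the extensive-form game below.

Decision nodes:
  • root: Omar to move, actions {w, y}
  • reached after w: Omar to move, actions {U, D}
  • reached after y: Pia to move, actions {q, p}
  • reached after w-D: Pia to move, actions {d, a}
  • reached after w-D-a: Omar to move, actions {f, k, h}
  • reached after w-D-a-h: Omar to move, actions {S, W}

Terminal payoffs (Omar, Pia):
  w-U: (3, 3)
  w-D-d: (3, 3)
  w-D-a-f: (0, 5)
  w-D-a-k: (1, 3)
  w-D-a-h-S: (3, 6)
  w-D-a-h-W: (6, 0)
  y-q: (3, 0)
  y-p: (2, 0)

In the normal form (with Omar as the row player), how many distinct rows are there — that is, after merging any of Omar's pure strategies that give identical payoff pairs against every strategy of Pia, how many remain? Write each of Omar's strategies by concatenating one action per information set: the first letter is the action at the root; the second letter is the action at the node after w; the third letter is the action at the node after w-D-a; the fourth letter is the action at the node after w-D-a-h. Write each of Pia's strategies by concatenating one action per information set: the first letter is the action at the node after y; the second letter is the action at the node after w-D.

Omar has 24 pure strategies: wUfS, wUfW, wUkS, wUkW, wUhS, wUhW, wDfS, wDfW, wDkS, wDkW, wDhS, wDhW, yUfS, yUfW, yUkS, yUkW, yUhS, yUhW, yDfS, yDfW, yDkS, yDkW, yDhS, yDhW. Columns: qd, qa, pd, pa.
{wUfS, wUfW, wUkS, wUkW, wUhS, wUhW} → row (3,3) (3,3) (3,3) (3,3)
{wDfS, wDfW} → row (3,3) (0,5) (3,3) (0,5)
{wDkS, wDkW} → row (3,3) (1,3) (3,3) (1,3)
{wDhS} → row (3,3) (3,6) (3,3) (3,6)
{wDhW} → row (3,3) (6,0) (3,3) (6,0)
{yUfS, yUfW, yUkS, yUkW, yUhS, yUhW, yDfS, yDfW, yDkS, yDkW, yDhS, yDhW} → row (3,0) (3,0) (2,0) (2,0)
That's 6 distinct rows out of 24 strategies.

6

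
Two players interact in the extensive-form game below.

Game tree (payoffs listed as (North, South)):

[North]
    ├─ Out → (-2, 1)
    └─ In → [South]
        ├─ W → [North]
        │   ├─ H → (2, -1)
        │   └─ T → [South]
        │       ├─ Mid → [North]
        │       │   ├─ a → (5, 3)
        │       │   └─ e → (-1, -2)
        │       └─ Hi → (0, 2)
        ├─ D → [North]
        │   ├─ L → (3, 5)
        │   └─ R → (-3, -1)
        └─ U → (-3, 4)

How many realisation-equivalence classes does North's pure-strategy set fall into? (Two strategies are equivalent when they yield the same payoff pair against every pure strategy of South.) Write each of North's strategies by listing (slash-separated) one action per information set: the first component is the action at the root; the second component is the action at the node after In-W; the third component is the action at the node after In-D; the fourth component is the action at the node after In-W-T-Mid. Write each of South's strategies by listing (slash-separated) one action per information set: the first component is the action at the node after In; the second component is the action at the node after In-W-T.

North has 16 pure strategies: Out/H/L/a, Out/H/L/e, Out/H/R/a, Out/H/R/e, Out/T/L/a, Out/T/L/e, Out/T/R/a, Out/T/R/e, In/H/L/a, In/H/L/e, In/H/R/a, In/H/R/e, In/T/L/a, In/T/L/e, In/T/R/a, In/T/R/e. Columns: W/Mid, W/Hi, D/Mid, D/Hi, U/Mid, U/Hi.
{Out/H/L/a, Out/H/L/e, Out/H/R/a, Out/H/R/e, Out/T/L/a, Out/T/L/e, Out/T/R/a, Out/T/R/e} → row (-2,1) (-2,1) (-2,1) (-2,1) (-2,1) (-2,1)
{In/H/L/a, In/H/L/e} → row (2,-1) (2,-1) (3,5) (3,5) (-3,4) (-3,4)
{In/H/R/a, In/H/R/e} → row (2,-1) (2,-1) (-3,-1) (-3,-1) (-3,4) (-3,4)
{In/T/L/a} → row (5,3) (0,2) (3,5) (3,5) (-3,4) (-3,4)
{In/T/L/e} → row (-1,-2) (0,2) (3,5) (3,5) (-3,4) (-3,4)
{In/T/R/a} → row (5,3) (0,2) (-3,-1) (-3,-1) (-3,4) (-3,4)
{In/T/R/e} → row (-1,-2) (0,2) (-3,-1) (-3,-1) (-3,4) (-3,4)
That's 7 distinct rows out of 16 strategies.

7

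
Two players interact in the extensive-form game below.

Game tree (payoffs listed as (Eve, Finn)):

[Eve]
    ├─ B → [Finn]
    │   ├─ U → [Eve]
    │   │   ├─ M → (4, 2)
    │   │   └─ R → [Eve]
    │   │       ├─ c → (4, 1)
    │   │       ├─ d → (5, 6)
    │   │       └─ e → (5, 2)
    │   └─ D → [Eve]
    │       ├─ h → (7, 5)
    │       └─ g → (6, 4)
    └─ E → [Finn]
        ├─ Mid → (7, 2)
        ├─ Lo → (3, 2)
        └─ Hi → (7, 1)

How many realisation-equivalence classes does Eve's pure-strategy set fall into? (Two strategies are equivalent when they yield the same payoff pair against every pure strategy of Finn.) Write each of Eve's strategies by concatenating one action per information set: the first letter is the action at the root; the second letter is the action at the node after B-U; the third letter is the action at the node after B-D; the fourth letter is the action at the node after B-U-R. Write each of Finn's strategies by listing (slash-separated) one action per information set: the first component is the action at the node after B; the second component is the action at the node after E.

9

Eve has 24 pure strategies: BMhc, BMhd, BMhe, BMgc, BMgd, BMge, BRhc, BRhd, BRhe, BRgc, BRgd, BRge, EMhc, EMhd, EMhe, EMgc, EMgd, EMge, ERhc, ERhd, ERhe, ERgc, ERgd, ERge. Columns: U/Mid, U/Lo, U/Hi, D/Mid, D/Lo, D/Hi.
{BMhc, BMhd, BMhe} → row (4,2) (4,2) (4,2) (7,5) (7,5) (7,5)
{BMgc, BMgd, BMge} → row (4,2) (4,2) (4,2) (6,4) (6,4) (6,4)
{BRhc} → row (4,1) (4,1) (4,1) (7,5) (7,5) (7,5)
{BRhd} → row (5,6) (5,6) (5,6) (7,5) (7,5) (7,5)
{BRhe} → row (5,2) (5,2) (5,2) (7,5) (7,5) (7,5)
{BRgc} → row (4,1) (4,1) (4,1) (6,4) (6,4) (6,4)
{BRgd} → row (5,6) (5,6) (5,6) (6,4) (6,4) (6,4)
{BRge} → row (5,2) (5,2) (5,2) (6,4) (6,4) (6,4)
{EMhc, EMhd, EMhe, EMgc, EMgd, EMge, ERhc, ERhd, ERhe, ERgc, ERgd, ERge} → row (7,2) (3,2) (7,1) (7,2) (3,2) (7,1)
That's 9 distinct rows out of 24 strategies.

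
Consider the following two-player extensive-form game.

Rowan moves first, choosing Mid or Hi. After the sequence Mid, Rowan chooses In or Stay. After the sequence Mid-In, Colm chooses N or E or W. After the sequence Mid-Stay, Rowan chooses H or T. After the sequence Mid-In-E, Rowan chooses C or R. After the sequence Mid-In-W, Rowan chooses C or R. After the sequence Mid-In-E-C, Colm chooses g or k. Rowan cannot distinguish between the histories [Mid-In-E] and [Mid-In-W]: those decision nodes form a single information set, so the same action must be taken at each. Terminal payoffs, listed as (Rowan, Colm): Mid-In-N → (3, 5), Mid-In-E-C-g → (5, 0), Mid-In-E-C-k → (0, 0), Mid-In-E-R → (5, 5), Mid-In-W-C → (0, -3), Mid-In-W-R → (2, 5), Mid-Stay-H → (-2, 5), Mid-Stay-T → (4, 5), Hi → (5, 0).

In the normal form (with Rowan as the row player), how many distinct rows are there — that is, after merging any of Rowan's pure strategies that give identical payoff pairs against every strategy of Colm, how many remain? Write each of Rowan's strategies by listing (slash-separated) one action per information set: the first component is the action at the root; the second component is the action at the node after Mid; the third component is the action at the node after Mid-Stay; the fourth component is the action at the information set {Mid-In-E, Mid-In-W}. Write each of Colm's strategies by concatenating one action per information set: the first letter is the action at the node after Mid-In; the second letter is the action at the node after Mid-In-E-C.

5

Rowan has 16 pure strategies: Mid/In/H/C, Mid/In/H/R, Mid/In/T/C, Mid/In/T/R, Mid/Stay/H/C, Mid/Stay/H/R, Mid/Stay/T/C, Mid/Stay/T/R, Hi/In/H/C, Hi/In/H/R, Hi/In/T/C, Hi/In/T/R, Hi/Stay/H/C, Hi/Stay/H/R, Hi/Stay/T/C, Hi/Stay/T/R. Columns: Ng, Nk, Eg, Ek, Wg, Wk.
{Mid/In/H/C, Mid/In/T/C} → row (3,5) (3,5) (5,0) (0,0) (0,-3) (0,-3)
{Mid/In/H/R, Mid/In/T/R} → row (3,5) (3,5) (5,5) (5,5) (2,5) (2,5)
{Mid/Stay/H/C, Mid/Stay/H/R} → row (-2,5) (-2,5) (-2,5) (-2,5) (-2,5) (-2,5)
{Mid/Stay/T/C, Mid/Stay/T/R} → row (4,5) (4,5) (4,5) (4,5) (4,5) (4,5)
{Hi/In/H/C, Hi/In/H/R, Hi/In/T/C, Hi/In/T/R, Hi/Stay/H/C, Hi/Stay/H/R, Hi/Stay/T/C, Hi/Stay/T/R} → row (5,0) (5,0) (5,0) (5,0) (5,0) (5,0)
That's 5 distinct rows out of 16 strategies.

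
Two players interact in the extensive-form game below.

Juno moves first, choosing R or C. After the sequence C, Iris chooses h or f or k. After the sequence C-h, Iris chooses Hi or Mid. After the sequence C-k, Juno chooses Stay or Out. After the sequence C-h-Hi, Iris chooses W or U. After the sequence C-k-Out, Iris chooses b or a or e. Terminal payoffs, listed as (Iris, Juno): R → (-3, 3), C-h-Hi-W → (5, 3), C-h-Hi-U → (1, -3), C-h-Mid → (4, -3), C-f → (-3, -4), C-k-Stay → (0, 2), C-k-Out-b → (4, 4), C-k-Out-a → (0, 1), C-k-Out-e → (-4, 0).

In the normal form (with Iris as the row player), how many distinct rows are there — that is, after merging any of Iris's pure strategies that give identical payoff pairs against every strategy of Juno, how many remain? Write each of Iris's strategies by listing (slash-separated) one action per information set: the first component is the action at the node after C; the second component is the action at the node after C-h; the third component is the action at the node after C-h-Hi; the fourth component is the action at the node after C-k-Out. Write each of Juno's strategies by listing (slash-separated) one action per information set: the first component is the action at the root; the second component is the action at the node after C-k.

Iris has 36 pure strategies: h/Hi/W/b, h/Hi/W/a, h/Hi/W/e, h/Hi/U/b, h/Hi/U/a, h/Hi/U/e, h/Mid/W/b, h/Mid/W/a, h/Mid/W/e, h/Mid/U/b, h/Mid/U/a, h/Mid/U/e, f/Hi/W/b, f/Hi/W/a, f/Hi/W/e, f/Hi/U/b, f/Hi/U/a, f/Hi/U/e, f/Mid/W/b, f/Mid/W/a, f/Mid/W/e, f/Mid/U/b, f/Mid/U/a, f/Mid/U/e, k/Hi/W/b, k/Hi/W/a, k/Hi/W/e, k/Hi/U/b, k/Hi/U/a, k/Hi/U/e, k/Mid/W/b, k/Mid/W/a, k/Mid/W/e, k/Mid/U/b, k/Mid/U/a, k/Mid/U/e. Columns: R/Stay, R/Out, C/Stay, C/Out.
{h/Hi/W/b, h/Hi/W/a, h/Hi/W/e} → row (-3,3) (-3,3) (5,3) (5,3)
{h/Hi/U/b, h/Hi/U/a, h/Hi/U/e} → row (-3,3) (-3,3) (1,-3) (1,-3)
{h/Mid/W/b, h/Mid/W/a, h/Mid/W/e, h/Mid/U/b, h/Mid/U/a, h/Mid/U/e} → row (-3,3) (-3,3) (4,-3) (4,-3)
{f/Hi/W/b, f/Hi/W/a, f/Hi/W/e, f/Hi/U/b, f/Hi/U/a, f/Hi/U/e, f/Mid/W/b, f/Mid/W/a, f/Mid/W/e, f/Mid/U/b, f/Mid/U/a, f/Mid/U/e} → row (-3,3) (-3,3) (-3,-4) (-3,-4)
{k/Hi/W/b, k/Hi/U/b, k/Mid/W/b, k/Mid/U/b} → row (-3,3) (-3,3) (0,2) (4,4)
{k/Hi/W/a, k/Hi/U/a, k/Mid/W/a, k/Mid/U/a} → row (-3,3) (-3,3) (0,2) (0,1)
{k/Hi/W/e, k/Hi/U/e, k/Mid/W/e, k/Mid/U/e} → row (-3,3) (-3,3) (0,2) (-4,0)
That's 7 distinct rows out of 36 strategies.

7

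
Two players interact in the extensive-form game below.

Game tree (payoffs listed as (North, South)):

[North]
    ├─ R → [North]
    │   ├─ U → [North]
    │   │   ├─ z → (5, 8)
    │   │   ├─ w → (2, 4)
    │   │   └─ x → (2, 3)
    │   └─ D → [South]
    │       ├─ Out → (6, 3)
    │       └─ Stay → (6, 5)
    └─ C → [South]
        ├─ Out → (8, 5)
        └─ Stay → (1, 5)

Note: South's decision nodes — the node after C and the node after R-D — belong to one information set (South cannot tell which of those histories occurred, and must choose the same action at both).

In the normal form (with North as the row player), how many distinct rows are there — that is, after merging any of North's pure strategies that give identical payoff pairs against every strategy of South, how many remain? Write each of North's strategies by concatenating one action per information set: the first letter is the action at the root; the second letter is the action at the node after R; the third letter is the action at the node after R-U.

North has 12 pure strategies: RUz, RUw, RUx, RDz, RDw, RDx, CUz, CUw, CUx, CDz, CDw, CDx. Columns: Out, Stay.
{RUz} → row (5,8) (5,8)
{RUw} → row (2,4) (2,4)
{RUx} → row (2,3) (2,3)
{RDz, RDw, RDx} → row (6,3) (6,5)
{CUz, CUw, CUx, CDz, CDw, CDx} → row (8,5) (1,5)
That's 5 distinct rows out of 12 strategies.

5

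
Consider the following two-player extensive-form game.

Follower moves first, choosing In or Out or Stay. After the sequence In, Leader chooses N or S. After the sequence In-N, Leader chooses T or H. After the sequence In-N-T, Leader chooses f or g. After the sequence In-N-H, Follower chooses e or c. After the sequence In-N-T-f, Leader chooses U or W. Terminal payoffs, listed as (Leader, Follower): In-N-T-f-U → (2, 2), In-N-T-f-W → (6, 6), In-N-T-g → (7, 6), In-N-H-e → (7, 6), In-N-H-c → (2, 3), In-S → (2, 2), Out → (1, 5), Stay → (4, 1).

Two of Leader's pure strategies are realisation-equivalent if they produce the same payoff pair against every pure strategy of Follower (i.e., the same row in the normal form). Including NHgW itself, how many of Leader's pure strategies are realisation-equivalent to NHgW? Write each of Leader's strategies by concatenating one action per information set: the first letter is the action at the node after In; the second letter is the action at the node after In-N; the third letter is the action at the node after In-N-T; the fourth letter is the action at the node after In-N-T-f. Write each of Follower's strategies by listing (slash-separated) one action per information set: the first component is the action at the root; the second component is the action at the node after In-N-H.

4

Row for NHgW (columns In/e, In/c, Out/e, Out/c, Stay/e, Stay/c): (7,6) (2,3) (1,5) (1,5) (4,1) (4,1).
Under NHgW, Leader's choice at the node after In-N-T and at the node after In-N-T-f can never be reached regardless of what Follower does, so varying those choices leaves every outcome unchanged.
Holding the reachable choices fixed and varying the unreachable ones freely already gives 2 × 2 = 4 equivalent strategies.
No other strategy reproduces this row, so those 4 are the full class: NHfU, NHfW, NHgU, NHgW.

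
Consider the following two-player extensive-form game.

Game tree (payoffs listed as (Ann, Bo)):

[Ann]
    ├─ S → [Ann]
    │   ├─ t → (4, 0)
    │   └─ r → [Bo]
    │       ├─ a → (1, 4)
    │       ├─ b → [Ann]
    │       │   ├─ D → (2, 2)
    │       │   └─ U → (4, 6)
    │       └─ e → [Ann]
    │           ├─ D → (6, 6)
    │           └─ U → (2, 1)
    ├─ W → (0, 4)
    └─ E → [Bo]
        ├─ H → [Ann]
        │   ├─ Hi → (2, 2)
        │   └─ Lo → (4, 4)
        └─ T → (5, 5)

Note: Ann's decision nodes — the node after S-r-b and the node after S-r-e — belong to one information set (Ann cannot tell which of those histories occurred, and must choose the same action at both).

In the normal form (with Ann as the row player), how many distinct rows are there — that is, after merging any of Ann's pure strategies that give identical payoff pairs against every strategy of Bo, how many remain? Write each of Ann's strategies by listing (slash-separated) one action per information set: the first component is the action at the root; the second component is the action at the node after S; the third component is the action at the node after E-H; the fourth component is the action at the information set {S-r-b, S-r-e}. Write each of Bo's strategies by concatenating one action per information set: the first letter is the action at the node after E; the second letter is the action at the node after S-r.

6

Ann has 24 pure strategies: S/t/Hi/D, S/t/Hi/U, S/t/Lo/D, S/t/Lo/U, S/r/Hi/D, S/r/Hi/U, S/r/Lo/D, S/r/Lo/U, W/t/Hi/D, W/t/Hi/U, W/t/Lo/D, W/t/Lo/U, W/r/Hi/D, W/r/Hi/U, W/r/Lo/D, W/r/Lo/U, E/t/Hi/D, E/t/Hi/U, E/t/Lo/D, E/t/Lo/U, E/r/Hi/D, E/r/Hi/U, E/r/Lo/D, E/r/Lo/U. Columns: Ha, Hb, He, Ta, Tb, Te.
{S/t/Hi/D, S/t/Hi/U, S/t/Lo/D, S/t/Lo/U} → row (4,0) (4,0) (4,0) (4,0) (4,0) (4,0)
{S/r/Hi/D, S/r/Lo/D} → row (1,4) (2,2) (6,6) (1,4) (2,2) (6,6)
{S/r/Hi/U, S/r/Lo/U} → row (1,4) (4,6) (2,1) (1,4) (4,6) (2,1)
{W/t/Hi/D, W/t/Hi/U, W/t/Lo/D, W/t/Lo/U, W/r/Hi/D, W/r/Hi/U, W/r/Lo/D, W/r/Lo/U} → row (0,4) (0,4) (0,4) (0,4) (0,4) (0,4)
{E/t/Hi/D, E/t/Hi/U, E/r/Hi/D, E/r/Hi/U} → row (2,2) (2,2) (2,2) (5,5) (5,5) (5,5)
{E/t/Lo/D, E/t/Lo/U, E/r/Lo/D, E/r/Lo/U} → row (4,4) (4,4) (4,4) (5,5) (5,5) (5,5)
That's 6 distinct rows out of 24 strategies.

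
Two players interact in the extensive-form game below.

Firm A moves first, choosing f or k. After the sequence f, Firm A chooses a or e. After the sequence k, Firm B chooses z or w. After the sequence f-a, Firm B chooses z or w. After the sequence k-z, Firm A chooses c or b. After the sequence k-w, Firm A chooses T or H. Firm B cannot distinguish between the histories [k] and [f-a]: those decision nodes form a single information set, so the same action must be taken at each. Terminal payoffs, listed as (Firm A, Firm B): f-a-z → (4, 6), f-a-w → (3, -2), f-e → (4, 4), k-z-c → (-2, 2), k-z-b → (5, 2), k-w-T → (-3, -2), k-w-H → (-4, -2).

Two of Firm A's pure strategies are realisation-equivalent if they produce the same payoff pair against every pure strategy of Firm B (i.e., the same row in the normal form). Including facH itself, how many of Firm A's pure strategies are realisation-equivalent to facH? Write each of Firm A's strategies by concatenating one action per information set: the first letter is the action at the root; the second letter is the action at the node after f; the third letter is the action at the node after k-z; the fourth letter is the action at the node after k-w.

Row for facH (columns z, w): (4,6) (3,-2).
Under facH, Firm A's choice at the node after k-z and at the node after k-w can never be reached regardless of what Firm B does, so varying those choices leaves every outcome unchanged.
Holding the reachable choices fixed and varying the unreachable ones freely already gives 2 × 2 = 4 equivalent strategies.
No other strategy reproduces this row, so those 4 are the full class: facT, facH, fabT, fabH.

4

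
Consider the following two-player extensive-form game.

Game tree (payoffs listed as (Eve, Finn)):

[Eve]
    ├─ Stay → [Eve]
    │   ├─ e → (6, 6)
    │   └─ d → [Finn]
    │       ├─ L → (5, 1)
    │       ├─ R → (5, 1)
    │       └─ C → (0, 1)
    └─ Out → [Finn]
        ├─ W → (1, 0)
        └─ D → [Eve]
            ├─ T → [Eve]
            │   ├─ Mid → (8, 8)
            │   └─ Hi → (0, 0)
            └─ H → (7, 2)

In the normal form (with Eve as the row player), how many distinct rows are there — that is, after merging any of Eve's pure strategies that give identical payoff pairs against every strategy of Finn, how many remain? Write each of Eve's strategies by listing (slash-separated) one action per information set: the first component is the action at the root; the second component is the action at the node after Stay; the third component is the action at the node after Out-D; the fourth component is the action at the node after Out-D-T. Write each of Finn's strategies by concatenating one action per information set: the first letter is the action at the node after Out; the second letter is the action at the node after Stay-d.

5

Eve has 16 pure strategies: Stay/e/T/Mid, Stay/e/T/Hi, Stay/e/H/Mid, Stay/e/H/Hi, Stay/d/T/Mid, Stay/d/T/Hi, Stay/d/H/Mid, Stay/d/H/Hi, Out/e/T/Mid, Out/e/T/Hi, Out/e/H/Mid, Out/e/H/Hi, Out/d/T/Mid, Out/d/T/Hi, Out/d/H/Mid, Out/d/H/Hi. Columns: WL, WR, WC, DL, DR, DC.
{Stay/e/T/Mid, Stay/e/T/Hi, Stay/e/H/Mid, Stay/e/H/Hi} → row (6,6) (6,6) (6,6) (6,6) (6,6) (6,6)
{Stay/d/T/Mid, Stay/d/T/Hi, Stay/d/H/Mid, Stay/d/H/Hi} → row (5,1) (5,1) (0,1) (5,1) (5,1) (0,1)
{Out/e/T/Mid, Out/d/T/Mid} → row (1,0) (1,0) (1,0) (8,8) (8,8) (8,8)
{Out/e/T/Hi, Out/d/T/Hi} → row (1,0) (1,0) (1,0) (0,0) (0,0) (0,0)
{Out/e/H/Mid, Out/e/H/Hi, Out/d/H/Mid, Out/d/H/Hi} → row (1,0) (1,0) (1,0) (7,2) (7,2) (7,2)
That's 5 distinct rows out of 16 strategies.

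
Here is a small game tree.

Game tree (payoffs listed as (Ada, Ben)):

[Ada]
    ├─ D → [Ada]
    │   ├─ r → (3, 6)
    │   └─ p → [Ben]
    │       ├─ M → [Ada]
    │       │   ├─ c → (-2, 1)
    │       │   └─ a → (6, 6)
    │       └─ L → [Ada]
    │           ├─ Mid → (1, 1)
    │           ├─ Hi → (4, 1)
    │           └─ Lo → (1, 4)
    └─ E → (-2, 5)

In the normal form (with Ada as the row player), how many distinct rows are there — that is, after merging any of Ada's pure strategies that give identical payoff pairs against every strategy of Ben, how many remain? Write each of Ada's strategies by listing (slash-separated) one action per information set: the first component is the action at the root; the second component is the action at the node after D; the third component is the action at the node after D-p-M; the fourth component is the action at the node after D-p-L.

8

Ada has 24 pure strategies: D/r/c/Mid, D/r/c/Hi, D/r/c/Lo, D/r/a/Mid, D/r/a/Hi, D/r/a/Lo, D/p/c/Mid, D/p/c/Hi, D/p/c/Lo, D/p/a/Mid, D/p/a/Hi, D/p/a/Lo, E/r/c/Mid, E/r/c/Hi, E/r/c/Lo, E/r/a/Mid, E/r/a/Hi, E/r/a/Lo, E/p/c/Mid, E/p/c/Hi, E/p/c/Lo, E/p/a/Mid, E/p/a/Hi, E/p/a/Lo. Columns: M, L.
{D/r/c/Mid, D/r/c/Hi, D/r/c/Lo, D/r/a/Mid, D/r/a/Hi, D/r/a/Lo} → row (3,6) (3,6)
{D/p/c/Mid} → row (-2,1) (1,1)
{D/p/c/Hi} → row (-2,1) (4,1)
{D/p/c/Lo} → row (-2,1) (1,4)
{D/p/a/Mid} → row (6,6) (1,1)
{D/p/a/Hi} → row (6,6) (4,1)
{D/p/a/Lo} → row (6,6) (1,4)
{E/r/c/Mid, E/r/c/Hi, E/r/c/Lo, E/r/a/Mid, E/r/a/Hi, E/r/a/Lo, E/p/c/Mid, E/p/c/Hi, E/p/c/Lo, E/p/a/Mid, E/p/a/Hi, E/p/a/Lo} → row (-2,5) (-2,5)
That's 8 distinct rows out of 24 strategies.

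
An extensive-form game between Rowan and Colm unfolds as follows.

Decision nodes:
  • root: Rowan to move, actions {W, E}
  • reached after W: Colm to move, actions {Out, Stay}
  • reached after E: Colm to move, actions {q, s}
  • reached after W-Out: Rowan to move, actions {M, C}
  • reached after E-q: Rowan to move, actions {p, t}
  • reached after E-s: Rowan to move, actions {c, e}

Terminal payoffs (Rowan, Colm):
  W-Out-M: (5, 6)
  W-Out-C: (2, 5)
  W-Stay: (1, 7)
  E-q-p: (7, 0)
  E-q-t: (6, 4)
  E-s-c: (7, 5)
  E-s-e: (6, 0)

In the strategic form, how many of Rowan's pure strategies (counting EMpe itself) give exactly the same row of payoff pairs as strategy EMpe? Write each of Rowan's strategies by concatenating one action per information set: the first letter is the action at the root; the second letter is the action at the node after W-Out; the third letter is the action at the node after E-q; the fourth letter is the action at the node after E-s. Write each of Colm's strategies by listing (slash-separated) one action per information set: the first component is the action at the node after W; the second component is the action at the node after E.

2

Row for EMpe (columns Out/q, Out/s, Stay/q, Stay/s): (7,0) (6,0) (7,0) (6,0).
Under EMpe, Rowan's choice at the node after W-Out can never be reached regardless of what Colm does, so varying those choices leaves every outcome unchanged.
Holding the reachable choices fixed and varying the unreachable one freely already gives 2 equivalent strategies.
No other strategy reproduces this row, so those 2 are the full class: EMpe, ECpe.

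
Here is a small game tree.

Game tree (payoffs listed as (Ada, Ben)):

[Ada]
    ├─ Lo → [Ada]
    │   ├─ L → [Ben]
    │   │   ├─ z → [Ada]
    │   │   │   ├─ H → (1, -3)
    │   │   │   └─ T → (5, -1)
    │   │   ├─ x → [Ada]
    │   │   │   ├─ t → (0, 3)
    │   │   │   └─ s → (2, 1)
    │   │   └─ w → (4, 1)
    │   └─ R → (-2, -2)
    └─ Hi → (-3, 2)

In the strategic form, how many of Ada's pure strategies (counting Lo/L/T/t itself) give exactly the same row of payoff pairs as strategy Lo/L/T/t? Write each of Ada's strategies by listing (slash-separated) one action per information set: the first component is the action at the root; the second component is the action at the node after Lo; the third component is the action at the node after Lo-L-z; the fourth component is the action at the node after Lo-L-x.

1

Row for Lo/L/T/t (columns z, x, w): (5,-1) (0,3) (4,1).
Every one of Ada's information sets is on the play path for some reply by Ben when Ada follows Lo/L/T/t.
Changing the action at any of them therefore changes at least one column, so only Lo/L/T/t itself gives this row.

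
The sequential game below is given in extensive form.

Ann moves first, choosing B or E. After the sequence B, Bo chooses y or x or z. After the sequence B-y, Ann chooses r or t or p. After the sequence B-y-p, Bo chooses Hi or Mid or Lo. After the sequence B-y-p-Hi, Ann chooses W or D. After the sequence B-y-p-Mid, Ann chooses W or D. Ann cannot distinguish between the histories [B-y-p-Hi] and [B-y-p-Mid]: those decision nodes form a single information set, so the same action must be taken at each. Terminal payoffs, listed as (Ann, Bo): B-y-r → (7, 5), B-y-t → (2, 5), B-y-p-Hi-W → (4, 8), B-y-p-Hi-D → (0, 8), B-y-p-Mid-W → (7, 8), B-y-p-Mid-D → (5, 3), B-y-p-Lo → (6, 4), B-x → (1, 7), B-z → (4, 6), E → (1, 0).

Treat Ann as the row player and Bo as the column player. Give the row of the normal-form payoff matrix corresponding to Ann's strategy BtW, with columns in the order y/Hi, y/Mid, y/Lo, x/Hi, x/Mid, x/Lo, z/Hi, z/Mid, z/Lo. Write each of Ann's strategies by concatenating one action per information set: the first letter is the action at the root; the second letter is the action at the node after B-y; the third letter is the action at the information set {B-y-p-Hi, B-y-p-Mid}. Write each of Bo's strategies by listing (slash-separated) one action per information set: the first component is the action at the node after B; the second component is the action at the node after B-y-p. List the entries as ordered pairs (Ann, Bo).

vs y/Hi: Ann plays B → Bo plays y at [B] → Ann plays t at [B-y] → (2, 5)
vs y/Mid: Ann plays B → Bo plays y at [B] → Ann plays t at [B-y] → (2, 5)
vs y/Lo: Ann plays B → Bo plays y at [B] → Ann plays t at [B-y] → (2, 5)
vs x/Hi: Ann plays B → Bo plays x at [B] → (1, 7)
vs x/Mid: Ann plays B → Bo plays x at [B] → (1, 7)
vs x/Lo: Ann plays B → Bo plays x at [B] → (1, 7)
vs z/Hi: Ann plays B → Bo plays z at [B] → (4, 6)
vs z/Mid: Ann plays B → Bo plays z at [B] → (4, 6)
vs z/Lo: Ann plays B → Bo plays z at [B] → (4, 6)

(2,5) (2,5) (2,5) (1,7) (1,7) (1,7) (4,6) (4,6) (4,6)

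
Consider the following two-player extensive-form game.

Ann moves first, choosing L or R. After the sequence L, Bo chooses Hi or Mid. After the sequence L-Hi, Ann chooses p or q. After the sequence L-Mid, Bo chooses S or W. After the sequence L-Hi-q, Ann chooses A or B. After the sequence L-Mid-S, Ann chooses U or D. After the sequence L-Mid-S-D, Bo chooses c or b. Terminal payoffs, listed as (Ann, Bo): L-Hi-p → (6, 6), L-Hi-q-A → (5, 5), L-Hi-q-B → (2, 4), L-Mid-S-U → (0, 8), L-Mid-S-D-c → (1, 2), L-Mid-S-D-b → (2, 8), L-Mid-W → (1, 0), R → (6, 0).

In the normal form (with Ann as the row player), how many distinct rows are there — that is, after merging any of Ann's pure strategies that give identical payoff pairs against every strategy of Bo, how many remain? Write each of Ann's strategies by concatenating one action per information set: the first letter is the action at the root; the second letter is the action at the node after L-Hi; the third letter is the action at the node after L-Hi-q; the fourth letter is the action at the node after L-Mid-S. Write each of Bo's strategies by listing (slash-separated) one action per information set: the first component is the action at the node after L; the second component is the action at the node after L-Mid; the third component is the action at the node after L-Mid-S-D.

Ann has 16 pure strategies: LpAU, LpAD, LpBU, LpBD, LqAU, LqAD, LqBU, LqBD, RpAU, RpAD, RpBU, RpBD, RqAU, RqAD, RqBU, RqBD. Columns: Hi/S/c, Hi/S/b, Hi/W/c, Hi/W/b, Mid/S/c, Mid/S/b, Mid/W/c, Mid/W/b.
{LpAU, LpBU} → row (6,6) (6,6) (6,6) (6,6) (0,8) (0,8) (1,0) (1,0)
{LpAD, LpBD} → row (6,6) (6,6) (6,6) (6,6) (1,2) (2,8) (1,0) (1,0)
{LqAU} → row (5,5) (5,5) (5,5) (5,5) (0,8) (0,8) (1,0) (1,0)
{LqAD} → row (5,5) (5,5) (5,5) (5,5) (1,2) (2,8) (1,0) (1,0)
{LqBU} → row (2,4) (2,4) (2,4) (2,4) (0,8) (0,8) (1,0) (1,0)
{LqBD} → row (2,4) (2,4) (2,4) (2,4) (1,2) (2,8) (1,0) (1,0)
{RpAU, RpAD, RpBU, RpBD, RqAU, RqAD, RqBU, RqBD} → row (6,0) (6,0) (6,0) (6,0) (6,0) (6,0) (6,0) (6,0)
That's 7 distinct rows out of 16 strategies.

7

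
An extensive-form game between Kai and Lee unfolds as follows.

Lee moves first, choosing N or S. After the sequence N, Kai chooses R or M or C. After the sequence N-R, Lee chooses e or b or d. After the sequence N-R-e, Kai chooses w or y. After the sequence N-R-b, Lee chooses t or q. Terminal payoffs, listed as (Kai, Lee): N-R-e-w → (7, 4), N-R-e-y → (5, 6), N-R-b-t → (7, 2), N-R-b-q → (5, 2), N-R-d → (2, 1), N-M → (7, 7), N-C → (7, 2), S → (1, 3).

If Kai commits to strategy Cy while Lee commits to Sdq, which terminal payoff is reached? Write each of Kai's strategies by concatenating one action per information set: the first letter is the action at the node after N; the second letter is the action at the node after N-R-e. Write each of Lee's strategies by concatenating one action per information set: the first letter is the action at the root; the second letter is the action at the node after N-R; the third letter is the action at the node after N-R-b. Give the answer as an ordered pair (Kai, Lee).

(1, 3)

Trace the play path from the root:
  Lee plays S
→ terminal payoff (1, 3).
(Kai's choice at the node after N is never reached on this path, so it doesn't affect the outcome.)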